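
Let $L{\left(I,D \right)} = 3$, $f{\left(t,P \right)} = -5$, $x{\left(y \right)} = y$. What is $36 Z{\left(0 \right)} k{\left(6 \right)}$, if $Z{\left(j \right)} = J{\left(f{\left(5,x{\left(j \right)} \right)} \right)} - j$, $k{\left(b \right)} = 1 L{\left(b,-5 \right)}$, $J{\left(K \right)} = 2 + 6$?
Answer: $864$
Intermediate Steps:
$J{\left(K \right)} = 8$
$k{\left(b \right)} = 3$ ($k{\left(b \right)} = 1 \cdot 3 = 3$)
$Z{\left(j \right)} = 8 - j$
$36 Z{\left(0 \right)} k{\left(6 \right)} = 36 \left(8 - 0\right) 3 = 36 \left(8 + 0\right) 3 = 36 \cdot 8 \cdot 3 = 288 \cdot 3 = 864$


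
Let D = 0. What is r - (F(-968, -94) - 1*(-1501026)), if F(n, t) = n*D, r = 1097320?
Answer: -403706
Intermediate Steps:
F(n, t) = 0 (F(n, t) = n*0 = 0)
r - (F(-968, -94) - 1*(-1501026)) = 1097320 - (0 - 1*(-1501026)) = 1097320 - (0 + 1501026) = 1097320 - 1*1501026 = 1097320 - 1501026 = -403706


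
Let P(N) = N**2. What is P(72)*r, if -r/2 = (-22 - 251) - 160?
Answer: 4489344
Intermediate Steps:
r = 866 (r = -2*((-22 - 251) - 160) = -2*(-273 - 160) = -2*(-433) = 866)
P(72)*r = 72**2*866 = 5184*866 = 4489344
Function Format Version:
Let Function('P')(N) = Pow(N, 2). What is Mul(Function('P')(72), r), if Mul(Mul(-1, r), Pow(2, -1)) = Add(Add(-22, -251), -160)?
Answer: 4489344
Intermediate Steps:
r = 866 (r = Mul(-2, Add(Add(-22, -251), -160)) = Mul(-2, Add(-273, -160)) = Mul(-2, -433) = 866)
Mul(Function('P')(72), r) = Mul(Pow(72, 2), 866) = Mul(5184, 866) = 4489344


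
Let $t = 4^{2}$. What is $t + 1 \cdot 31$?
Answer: $47$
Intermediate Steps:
$t = 16$
$t + 1 \cdot 31 = 16 + 1 \cdot 31 = 16 + 31 = 47$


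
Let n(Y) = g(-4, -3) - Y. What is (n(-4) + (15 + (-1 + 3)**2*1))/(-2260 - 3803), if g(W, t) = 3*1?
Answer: -26/6063 ≈ -0.0042883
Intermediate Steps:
g(W, t) = 3
n(Y) = 3 - Y
(n(-4) + (15 + (-1 + 3)**2*1))/(-2260 - 3803) = ((3 - 1*(-4)) + (15 + (-1 + 3)**2*1))/(-2260 - 3803) = ((3 + 4) + (15 + 2**2*1))/(-6063) = (7 + (15 + 4*1))*(-1/6063) = (7 + (15 + 4))*(-1/6063) = (7 + 19)*(-1/6063) = 26*(-1/6063) = -26/6063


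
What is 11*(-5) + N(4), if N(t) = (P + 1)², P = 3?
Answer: -39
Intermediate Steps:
N(t) = 16 (N(t) = (3 + 1)² = 4² = 16)
11*(-5) + N(4) = 11*(-5) + 16 = -55 + 16 = -39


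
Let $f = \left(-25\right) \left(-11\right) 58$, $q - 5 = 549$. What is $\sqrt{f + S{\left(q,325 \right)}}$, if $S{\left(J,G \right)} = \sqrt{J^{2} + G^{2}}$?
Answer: $\sqrt{15950 + \sqrt{412541}} \approx 128.81$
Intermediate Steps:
$q = 554$ ($q = 5 + 549 = 554$)
$S{\left(J,G \right)} = \sqrt{G^{2} + J^{2}}$
$f = 15950$ ($f = 275 \cdot 58 = 15950$)
$\sqrt{f + S{\left(q,325 \right)}} = \sqrt{15950 + \sqrt{325^{2} + 554^{2}}} = \sqrt{15950 + \sqrt{105625 + 306916}} = \sqrt{15950 + \sqrt{412541}}$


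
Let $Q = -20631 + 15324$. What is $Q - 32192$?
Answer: $-37499$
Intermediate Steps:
$Q = -5307$
$Q - 32192 = -5307 - 32192 = -37499$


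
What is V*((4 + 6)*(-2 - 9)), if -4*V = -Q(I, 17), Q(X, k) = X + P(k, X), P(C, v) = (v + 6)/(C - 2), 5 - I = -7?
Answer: -363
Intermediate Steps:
I = 12 (I = 5 - 1*(-7) = 5 + 7 = 12)
P(C, v) = (6 + v)/(-2 + C)
Q(X, k) = X + (6 + X)/(-2 + k)
V = 33/10 (V = -(-1)*(6 - 1*12 + 12*17)/(-2 + 17)/4 = -(-1)*(6 - 12 + 204)/15/4 = -(-1)*(1/15)*198/4 = -(-1)*66/(4*5) = -¼*(-66/5) = 33/10 ≈ 3.3000)
V*((4 + 6)*(-2 - 9)) = 33*((4 + 6)*(-2 - 9))/10 = 33*(10*(-11))/10 = (33/10)*(-110) = -363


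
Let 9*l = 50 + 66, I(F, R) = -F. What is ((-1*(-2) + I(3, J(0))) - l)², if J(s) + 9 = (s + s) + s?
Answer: 15625/81 ≈ 192.90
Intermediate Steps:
J(s) = -9 + 3*s (J(s) = -9 + ((s + s) + s) = -9 + (2*s + s) = -9 + 3*s)
l = 116/9 (l = (50 + 66)/9 = (⅑)*116 = 116/9 ≈ 12.889)
((-1*(-2) + I(3, J(0))) - l)² = ((-1*(-2) - 1*3) - 1*116/9)² = ((2 - 3) - 116/9)² = (-1 - 116/9)² = (-125/9)² = 15625/81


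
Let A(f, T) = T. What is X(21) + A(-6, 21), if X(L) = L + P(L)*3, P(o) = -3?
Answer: 33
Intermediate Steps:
X(L) = -9 + L (X(L) = L - 3*3 = L - 9 = -9 + L)
X(21) + A(-6, 21) = (-9 + 21) + 21 = 12 + 21 = 33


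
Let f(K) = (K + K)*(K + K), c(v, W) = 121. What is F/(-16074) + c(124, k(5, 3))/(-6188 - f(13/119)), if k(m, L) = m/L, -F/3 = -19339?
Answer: -283972829869/78252646992 ≈ -3.6289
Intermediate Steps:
F = 58017 (F = -3*(-19339) = 58017)
f(K) = 4*K² (f(K) = (2*K)*(2*K) = 4*K²)
F/(-16074) + c(124, k(5, 3))/(-6188 - f(13/119)) = 58017/(-16074) + 121/(-6188 - 4*(13/119)²) = 58017*(-1/16074) + 121/(-6188 - 4*(13*(1/119))²) = -19339/5358 + 121/(-6188 - 4*(13/119)²) = -19339/5358 + 121/(-6188 - 4*169/14161) = -19339/5358 + 121/(-6188 - 1*676/14161) = -19339/5358 + 121/(-6188 - 676/14161) = -19339/5358 + 121/(-87628944/14161) = -19339/5358 + 121*(-14161/87628944) = -19339/5358 - 1713481/87628944 = -283972829869/78252646992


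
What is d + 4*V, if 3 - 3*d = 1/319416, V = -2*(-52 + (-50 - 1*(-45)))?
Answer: 437919335/958248 ≈ 457.00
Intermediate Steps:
V = 114 (V = -2*(-52 + (-50 + 45)) = -2*(-52 - 5) = -2*(-57) = 114)
d = 958247/958248 (d = 1 - ⅓/319416 = 1 - ⅓*1/319416 = 1 - 1/958248 = 958247/958248 ≈ 1.0000)
d + 4*V = 958247/958248 + 4*114 = 958247/958248 + 456 = 437919335/958248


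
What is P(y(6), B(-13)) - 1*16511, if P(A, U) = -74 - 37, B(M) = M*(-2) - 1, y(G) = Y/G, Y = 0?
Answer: -16622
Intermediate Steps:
y(G) = 0 (y(G) = 0/G = 0)
B(M) = -1 - 2*M (B(M) = -2*M - 1 = -1 - 2*M)
P(A, U) = -111
P(y(6), B(-13)) - 1*16511 = -111 - 1*16511 = -111 - 16511 = -16622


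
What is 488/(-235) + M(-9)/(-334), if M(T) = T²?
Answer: -182027/78490 ≈ -2.3191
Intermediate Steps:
488/(-235) + M(-9)/(-334) = 488/(-235) + (-9)²/(-334) = 488*(-1/235) + 81*(-1/334) = -488/235 - 81/334 = -182027/78490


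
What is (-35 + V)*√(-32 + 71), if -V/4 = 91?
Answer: -399*√39 ≈ -2491.8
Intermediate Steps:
V = -364 (V = -4*91 = -364)
(-35 + V)*√(-32 + 71) = (-35 - 364)*√(-32 + 71) = -399*√39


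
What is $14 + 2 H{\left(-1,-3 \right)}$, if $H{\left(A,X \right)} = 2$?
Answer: $18$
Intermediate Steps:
$14 + 2 H{\left(-1,-3 \right)} = 14 + 2 \cdot 2 = 14 + 4 = 18$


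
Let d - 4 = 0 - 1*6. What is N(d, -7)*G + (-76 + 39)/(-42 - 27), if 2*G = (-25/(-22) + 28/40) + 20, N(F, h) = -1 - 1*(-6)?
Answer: 83683/1518 ≈ 55.127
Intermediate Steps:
d = -2 (d = 4 + (0 - 1*6) = 4 + (0 - 6) = 4 - 6 = -2)
N(F, h) = 5 (N(F, h) = -1 + 6 = 5)
G = 1201/110 (G = ((-25/(-22) + 28/40) + 20)/2 = ((-25*(-1/22) + 28*(1/40)) + 20)/2 = ((25/22 + 7/10) + 20)/2 = (101/55 + 20)/2 = (½)*(1201/55) = 1201/110 ≈ 10.918)
N(d, -7)*G + (-76 + 39)/(-42 - 27) = 5*(1201/110) + (-76 + 39)/(-42 - 27) = 1201/22 - 37/(-69) = 1201/22 - 37*(-1/69) = 1201/22 + 37/69 = 83683/1518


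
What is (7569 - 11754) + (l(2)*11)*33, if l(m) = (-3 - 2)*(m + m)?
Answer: -11445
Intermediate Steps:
l(m) = -10*m
(7569 - 11754) + (l(2)*11)*33 = (7569 - 11754) + (-10*2*11)*33 = -4185 - 20*11*33 = -4185 - 220*33 = -4185 - 7260 = -11445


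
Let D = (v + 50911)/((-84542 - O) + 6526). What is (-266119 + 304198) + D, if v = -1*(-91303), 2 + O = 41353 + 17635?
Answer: 2608378472/68501 ≈ 38078.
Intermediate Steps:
O = 58986 (O = -2 + (41353 + 17635) = -2 + 58988 = 58986)
v = 91303
D = -71107/68501 (D = (91303 + 50911)/((-84542 - 1*58986) + 6526) = 142214/((-84542 - 58986) + 6526) = 142214/(-143528 + 6526) = 142214/(-137002) = 142214*(-1/137002) = -71107/68501 ≈ -1.0380)
(-266119 + 304198) + D = (-266119 + 304198) - 71107/68501 = 38079 - 71107/68501 = 2608378472/68501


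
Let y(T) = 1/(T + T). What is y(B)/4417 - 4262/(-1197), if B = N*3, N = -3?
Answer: 85375/23978 ≈ 3.5606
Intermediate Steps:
B = -9 (B = -3*3 = -9)
y(T) = 1/(2*T)
y(B)/4417 - 4262/(-1197) = ((1/2)/(-9))/4417 - 4262/(-1197) = ((1/2)*(-1/9))*(1/4417) - 4262*(-1/1197) = -1/18*1/4417 + 4262/1197 = -1/79506 + 4262/1197 = 85375/23978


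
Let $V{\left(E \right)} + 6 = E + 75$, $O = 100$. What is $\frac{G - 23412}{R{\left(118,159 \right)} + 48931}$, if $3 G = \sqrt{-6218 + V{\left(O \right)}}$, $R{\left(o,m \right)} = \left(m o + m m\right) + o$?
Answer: $- \frac{5853}{23273} + \frac{i \sqrt{6049}}{279276} \approx -0.25149 + 0.00027849 i$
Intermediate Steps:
$V{\left(E \right)} = 69 + E$ ($V{\left(E \right)} = -6 + \left(E + 75\right) = -6 + \left(75 + E\right) = 69 + E$)
$R{\left(o,m \right)} = o + m^{2} + m o$ ($R{\left(o,m \right)} = \left(m o + m^{2}\right) + o = \left(m^{2} + m o\right) + o = o + m^{2} + m o$)
$G = \frac{i \sqrt{6049}}{3}$ ($G = \frac{\sqrt{-6218 + \left(69 + 100\right)}}{3} = \frac{\sqrt{-6218 + 169}}{3} = \frac{\sqrt{-6049}}{3} = \frac{i \sqrt{6049}}{3} \approx 25.925 i$)
$\frac{G - 23412}{R{\left(118,159 \right)} + 48931} = \frac{\frac{i \sqrt{6049}}{3} - 23412}{\left(118 + 159^{2} + 159 \cdot 118\right) + 48931} = \frac{-23412 + \frac{i \sqrt{6049}}{3}}{\left(118 + 25281 + 18762\right) + 48931} = \frac{-23412 + \frac{i \sqrt{6049}}{3}}{44161 + 48931} = \frac{-23412 + \frac{i \sqrt{6049}}{3}}{93092} = \left(-23412 + \frac{i \sqrt{6049}}{3}\right) \frac{1}{93092} = - \frac{5853}{23273} + \frac{i \sqrt{6049}}{279276}$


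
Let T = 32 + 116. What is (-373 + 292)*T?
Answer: -11988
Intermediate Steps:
T = 148
(-373 + 292)*T = (-373 + 292)*148 = -81*148 = -11988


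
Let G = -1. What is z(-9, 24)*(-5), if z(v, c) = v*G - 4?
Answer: -25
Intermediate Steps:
z(v, c) = -4 - v (z(v, c) = v*(-1) - 4 = -v - 4 = -4 - v)
z(-9, 24)*(-5) = (-4 - 1*(-9))*(-5) = (-4 + 9)*(-5) = 5*(-5) = -25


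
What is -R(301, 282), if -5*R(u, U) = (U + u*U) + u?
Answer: 17093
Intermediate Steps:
R(u, U) = -U/5 - u/5 - U*u/5 (R(u, U) = -((U + u*U) + u)/5 = -((U + U*u) + u)/5 = -(U + u + U*u)/5 = -U/5 - u/5 - U*u/5)
-R(301, 282) = -(-1/5*282 - 1/5*301 - 1/5*282*301) = -(-282/5 - 301/5 - 84882/5) = -1*(-17093) = 17093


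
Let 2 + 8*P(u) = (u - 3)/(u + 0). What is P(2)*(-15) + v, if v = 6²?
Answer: 651/16 ≈ 40.688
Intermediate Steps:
v = 36
P(u) = -¼ + (-3 + u)/(8*u) (P(u) = -¼ + ((u - 3)/(u + 0))/8 = -¼ + ((-3 + u)/u)/8 = -¼ + (-3 + u)/(8*u))
P(2)*(-15) + v = ((⅛)*(-3 - 1*2)/2)*(-15) + 36 = ((⅛)*(½)*(-3 - 2))*(-15) + 36 = ((⅛)*(½)*(-5))*(-15) + 36 = -5/16*(-15) + 36 = 75/16 + 36 = 651/16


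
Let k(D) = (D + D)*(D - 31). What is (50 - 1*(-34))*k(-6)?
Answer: 37296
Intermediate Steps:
k(D) = 2*D*(-31 + D) (k(D) = (2*D)*(-31 + D) = 2*D*(-31 + D))
(50 - 1*(-34))*k(-6) = (50 - 1*(-34))*(2*(-6)*(-31 - 6)) = (50 + 34)*(2*(-6)*(-37)) = 84*444 = 37296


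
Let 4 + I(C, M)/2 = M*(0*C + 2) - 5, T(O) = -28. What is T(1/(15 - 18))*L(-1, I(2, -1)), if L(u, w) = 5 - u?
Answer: -168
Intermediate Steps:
I(C, M) = -18 + 4*M (I(C, M) = -8 + 2*(M*(0*C + 2) - 5) = -8 + 2*(M*(0 + 2) - 5) = -8 + 2*(M*2 - 5) = -8 + 2*(2*M - 5) = -8 + 2*(-5 + 2*M) = -8 + (-10 + 4*M) = -18 + 4*M)
T(1/(15 - 18))*L(-1, I(2, -1)) = -28*(5 - 1*(-1)) = -28*(5 + 1) = -28*6 = -168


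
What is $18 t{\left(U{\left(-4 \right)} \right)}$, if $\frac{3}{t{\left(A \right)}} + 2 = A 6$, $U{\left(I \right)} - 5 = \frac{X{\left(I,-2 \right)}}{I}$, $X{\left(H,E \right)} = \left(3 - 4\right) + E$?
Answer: $\frac{108}{65} \approx 1.6615$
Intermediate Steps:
$X{\left(H,E \right)} = -1 + E$
$U{\left(I \right)} = 5 - \frac{3}{I}$ ($U{\left(I \right)} = 5 + \frac{-1 - 2}{I} = 5 - \frac{3}{I}$)
$t{\left(A \right)} = \frac{3}{-2 + 6 A}$ ($t{\left(A \right)} = \frac{3}{-2 + A 6} = \frac{3}{-2 + 6 A}$)
$18 t{\left(U{\left(-4 \right)} \right)} = 18 \frac{3}{2 \left(-1 + 3 \left(5 - \frac{3}{-4}\right)\right)} = 18 \frac{3}{2 \left(-1 + 3 \left(5 - - \frac{3}{4}\right)\right)} = 18 \frac{3}{2 \left(-1 + 3 \left(5 + \frac{3}{4}\right)\right)} = 18 \frac{3}{2 \left(-1 + 3 \cdot \frac{23}{4}\right)} = 18 \frac{3}{2 \left(-1 + \frac{69}{4}\right)} = 18 \frac{3}{2 \cdot \frac{65}{4}} = 18 \cdot \frac{3}{2} \cdot \frac{4}{65} = 18 \cdot \frac{6}{65} = \frac{108}{65}$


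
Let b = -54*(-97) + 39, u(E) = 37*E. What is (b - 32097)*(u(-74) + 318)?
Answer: 64904400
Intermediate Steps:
b = 5277 (b = 5238 + 39 = 5277)
(b - 32097)*(u(-74) + 318) = (5277 - 32097)*(37*(-74) + 318) = -26820*(-2738 + 318) = -26820*(-2420) = 64904400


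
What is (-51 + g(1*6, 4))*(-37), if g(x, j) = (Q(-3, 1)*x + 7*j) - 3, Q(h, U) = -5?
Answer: 2072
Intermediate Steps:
g(x, j) = -3 - 5*x + 7*j (g(x, j) = (-5*x + 7*j) - 3 = -3 - 5*x + 7*j)
(-51 + g(1*6, 4))*(-37) = (-51 + (-3 - 5*6 + 7*4))*(-37) = (-51 + (-3 - 5*6 + 28))*(-37) = (-51 + (-3 - 30 + 28))*(-37) = (-51 - 5)*(-37) = -56*(-37) = 2072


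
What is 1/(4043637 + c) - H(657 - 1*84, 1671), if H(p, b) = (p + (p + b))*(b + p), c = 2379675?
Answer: -40603990464575/6423312 ≈ -6.3213e+6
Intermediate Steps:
H(p, b) = (b + p)*(b + 2*p) (H(p, b) = (p + (b + p))*(b + p) = (b + 2*p)*(b + p) = (b + p)*(b + 2*p))
1/(4043637 + c) - H(657 - 1*84, 1671) = 1/(4043637 + 2379675) - (1671**2 + 2*(657 - 1*84)**2 + 3*1671*(657 - 1*84)) = 1/6423312 - (2792241 + 2*(657 - 84)**2 + 3*1671*(657 - 84)) = 1/6423312 - (2792241 + 2*573**2 + 3*1671*573) = 1/6423312 - (2792241 + 2*328329 + 2872449) = 1/6423312 - (2792241 + 656658 + 2872449) = 1/6423312 - 1*6321348 = 1/6423312 - 6321348 = -40603990464575/6423312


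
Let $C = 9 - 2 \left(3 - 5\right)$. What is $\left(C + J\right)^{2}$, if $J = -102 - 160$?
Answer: $62001$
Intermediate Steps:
$C = 13$ ($C = 9 - 2 \left(3 - 5\right) = 9 - -4 = 9 + 4 = 13$)
$J = -262$ ($J = -102 - 160 = -262$)
$\left(C + J\right)^{2} = \left(13 - 262\right)^{2} = \left(-249\right)^{2} = 62001$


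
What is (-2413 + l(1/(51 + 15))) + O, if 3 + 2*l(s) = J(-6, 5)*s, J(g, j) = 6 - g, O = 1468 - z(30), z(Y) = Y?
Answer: -21481/22 ≈ -976.41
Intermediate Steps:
O = 1438 (O = 1468 - 1*30 = 1468 - 30 = 1438)
l(s) = -3/2 + 6*s (l(s) = -3/2 + ((6 - 1*(-6))*s)/2 = -3/2 + ((6 + 6)*s)/2 = -3/2 + (12*s)/2 = -3/2 + 6*s)
(-2413 + l(1/(51 + 15))) + O = (-2413 + (-3/2 + 6/(51 + 15))) + 1438 = (-2413 + (-3/2 + 6/66)) + 1438 = (-2413 + (-3/2 + 6*(1/66))) + 1438 = (-2413 + (-3/2 + 1/11)) + 1438 = (-2413 - 31/22) + 1438 = -53117/22 + 1438 = -21481/22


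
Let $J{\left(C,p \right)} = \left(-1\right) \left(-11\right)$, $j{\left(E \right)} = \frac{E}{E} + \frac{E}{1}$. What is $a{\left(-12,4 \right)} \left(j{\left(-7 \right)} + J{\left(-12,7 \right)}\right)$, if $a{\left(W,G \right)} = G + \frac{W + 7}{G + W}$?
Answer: $\frac{185}{8} \approx 23.125$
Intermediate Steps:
$j{\left(E \right)} = 1 + E$ ($j{\left(E \right)} = 1 + E 1 = 1 + E$)
$J{\left(C,p \right)} = 11$
$a{\left(W,G \right)} = G + \frac{7 + W}{G + W}$
$a{\left(-12,4 \right)} \left(j{\left(-7 \right)} + J{\left(-12,7 \right)}\right) = \frac{7 - 12 + 4^{2} + 4 \left(-12\right)}{4 - 12} \left(\left(1 - 7\right) + 11\right) = \frac{7 - 12 + 16 - 48}{-8} \left(-6 + 11\right) = \left(- \frac{1}{8}\right) \left(-37\right) 5 = \frac{37}{8} \cdot 5 = \frac{185}{8}$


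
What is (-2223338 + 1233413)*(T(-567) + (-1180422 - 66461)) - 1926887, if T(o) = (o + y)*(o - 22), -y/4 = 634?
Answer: -574934528087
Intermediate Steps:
y = -2536 (y = -4*634 = -2536)
T(o) = (-2536 + o)*(-22 + o) (T(o) = (o - 2536)*(o - 22) = (-2536 + o)*(-22 + o))
(-2223338 + 1233413)*(T(-567) + (-1180422 - 66461)) - 1926887 = (-2223338 + 1233413)*((55792 + (-567)² - 2558*(-567)) + (-1180422 - 66461)) - 1926887 = -989925*((55792 + 321489 + 1450386) - 1246883) - 1926887 = -989925*(1827667 - 1246883) - 1926887 = -989925*580784 - 1926887 = -574932601200 - 1926887 = -574934528087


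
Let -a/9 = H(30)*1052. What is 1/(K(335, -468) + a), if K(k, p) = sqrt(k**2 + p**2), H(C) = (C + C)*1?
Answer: -568080/322714555151 - sqrt(331249)/322714555151 ≈ -1.7621e-6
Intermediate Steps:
H(C) = 2*C (H(C) = (2*C)*1 = 2*C)
a = -568080 (a = -9*2*30*1052 = -540*1052 = -9*63120 = -568080)
1/(K(335, -468) + a) = 1/(sqrt(335**2 + (-468)**2) - 568080) = 1/(sqrt(112225 + 219024) - 568080) = 1/(sqrt(331249) - 568080) = 1/(-568080 + sqrt(331249))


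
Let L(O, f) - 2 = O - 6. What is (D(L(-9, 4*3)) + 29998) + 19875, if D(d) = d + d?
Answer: 49847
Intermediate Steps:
L(O, f) = -4 + O (L(O, f) = 2 + (O - 6) = 2 + (-6 + O) = -4 + O)
D(d) = 2*d
(D(L(-9, 4*3)) + 29998) + 19875 = (2*(-4 - 9) + 29998) + 19875 = (2*(-13) + 29998) + 19875 = (-26 + 29998) + 19875 = 29972 + 19875 = 49847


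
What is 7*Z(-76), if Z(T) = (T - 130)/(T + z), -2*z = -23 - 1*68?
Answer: 2884/61 ≈ 47.279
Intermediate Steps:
z = 91/2 (z = -(-23 - 1*68)/2 = -(-23 - 68)/2 = -1/2*(-91) = 91/2 ≈ 45.500)
Z(T) = (-130 + T)/(91/2 + T) (Z(T) = (T - 130)/(T + 91/2) = (-130 + T)/(91/2 + T))
7*Z(-76) = 7*(2*(-130 - 76)/(91 + 2*(-76))) = 7*(2*(-206)/(91 - 152)) = 7*(2*(-206)/(-61)) = 7*(2*(-1/61)*(-206)) = 7*(412/61) = 2884/61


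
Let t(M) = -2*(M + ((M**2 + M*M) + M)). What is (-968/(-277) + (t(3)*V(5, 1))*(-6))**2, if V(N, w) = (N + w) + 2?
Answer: 408545958976/76729 ≈ 5.3245e+6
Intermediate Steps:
V(N, w) = 2 + N + w
t(M) = -4*M - 4*M**2 (t(M) = -2*(M + ((M**2 + M**2) + M)) = -2*(M + (2*M**2 + M)) = -2*(M + (M + 2*M**2)) = -2*(2*M + 2*M**2) = -4*M - 4*M**2)
(-968/(-277) + (t(3)*V(5, 1))*(-6))**2 = (-968/(-277) + ((-4*3*(1 + 3))*(2 + 5 + 1))*(-6))**2 = (-968*(-1/277) + (-4*3*4*8)*(-6))**2 = (968/277 - 48*8*(-6))**2 = (968/277 - 384*(-6))**2 = (968/277 + 2304)**2 = (639176/277)**2 = 408545958976/76729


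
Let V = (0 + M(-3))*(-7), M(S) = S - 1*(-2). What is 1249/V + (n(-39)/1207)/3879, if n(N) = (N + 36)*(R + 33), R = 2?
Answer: 1949252854/10924557 ≈ 178.43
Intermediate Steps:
M(S) = 2 + S (M(S) = S + 2 = 2 + S)
n(N) = 1260 + 35*N (n(N) = (N + 36)*(2 + 33) = (36 + N)*35 = 1260 + 35*N)
V = 7 (V = (0 + (2 - 3))*(-7) = (0 - 1)*(-7) = -1*(-7) = 7)
1249/V + (n(-39)/1207)/3879 = 1249/7 + ((1260 + 35*(-39))/1207)/3879 = 1249*(1/7) + ((1260 - 1365)*(1/1207))*(1/3879) = 1249/7 - 105*1/1207*(1/3879) = 1249/7 - 105/1207*1/3879 = 1249/7 - 35/1560651 = 1949252854/10924557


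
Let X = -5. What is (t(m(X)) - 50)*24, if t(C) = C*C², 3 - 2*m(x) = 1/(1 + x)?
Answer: -70209/64 ≈ -1097.0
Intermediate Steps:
m(x) = 3/2 - 1/(2*(1 + x))
t(C) = C³
(t(m(X)) - 50)*24 = (((2 + 3*(-5))/(2*(1 - 5)))³ - 50)*24 = (((½)*(2 - 15)/(-4))³ - 50)*24 = (((½)*(-¼)*(-13))³ - 50)*24 = ((13/8)³ - 50)*24 = (2197/512 - 50)*24 = -23403/512*24 = -70209/64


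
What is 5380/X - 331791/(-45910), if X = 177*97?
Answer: 5943515479/788228790 ≈ 7.5403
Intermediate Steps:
X = 17169
5380/X - 331791/(-45910) = 5380/17169 - 331791/(-45910) = 5380*(1/17169) - 331791*(-1/45910) = 5380/17169 + 331791/45910 = 5943515479/788228790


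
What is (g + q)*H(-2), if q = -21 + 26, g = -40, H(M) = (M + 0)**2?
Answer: -140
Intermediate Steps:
H(M) = M**2
q = 5
(g + q)*H(-2) = (-40 + 5)*(-2)**2 = -35*4 = -140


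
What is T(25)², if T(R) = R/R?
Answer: 1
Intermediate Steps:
T(R) = 1
T(25)² = 1² = 1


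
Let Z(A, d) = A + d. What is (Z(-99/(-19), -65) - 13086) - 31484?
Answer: -847966/19 ≈ -44630.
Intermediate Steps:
(Z(-99/(-19), -65) - 13086) - 31484 = ((-99/(-19) - 65) - 13086) - 31484 = ((-99*(-1/19) - 65) - 13086) - 31484 = ((99/19 - 65) - 13086) - 31484 = (-1136/19 - 13086) - 31484 = -249770/19 - 31484 = -847966/19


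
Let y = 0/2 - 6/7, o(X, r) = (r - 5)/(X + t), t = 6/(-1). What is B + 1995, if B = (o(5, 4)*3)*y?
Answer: 13947/7 ≈ 1992.4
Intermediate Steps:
t = -6 (t = 6*(-1) = -6)
o(X, r) = (-5 + r)/(-6 + X) (o(X, r) = (r - 5)/(X - 6) = (-5 + r)/(-6 + X))
y = -6/7 (y = 0*(½) - 6*⅐ = 0 - 6/7 = -6/7 ≈ -0.85714)
B = -18/7 (B = (((-5 + 4)/(-6 + 5))*3)*(-6/7) = ((-1/(-1))*3)*(-6/7) = (-1*(-1)*3)*(-6/7) = (1*3)*(-6/7) = 3*(-6/7) = -18/7 ≈ -2.5714)
B + 1995 = -18/7 + 1995 = 13947/7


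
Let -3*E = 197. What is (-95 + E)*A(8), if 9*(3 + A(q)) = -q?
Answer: 16870/27 ≈ 624.81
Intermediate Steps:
E = -197/3 (E = -⅓*197 = -197/3 ≈ -65.667)
A(q) = -3 - q/9 (A(q) = -3 + (-q)/9 = -3 - q/9)
(-95 + E)*A(8) = (-95 - 197/3)*(-3 - ⅑*8) = -482*(-3 - 8/9)/3 = -482/3*(-35/9) = 16870/27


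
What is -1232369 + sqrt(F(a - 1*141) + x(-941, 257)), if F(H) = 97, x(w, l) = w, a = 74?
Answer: -1232369 + 2*I*sqrt(211) ≈ -1.2324e+6 + 29.052*I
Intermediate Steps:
-1232369 + sqrt(F(a - 1*141) + x(-941, 257)) = -1232369 + sqrt(97 - 941) = -1232369 + sqrt(-844) = -1232369 + 2*I*sqrt(211)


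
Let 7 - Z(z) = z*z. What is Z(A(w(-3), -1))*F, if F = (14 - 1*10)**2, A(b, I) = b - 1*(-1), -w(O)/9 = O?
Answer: -12432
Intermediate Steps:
w(O) = -9*O
A(b, I) = 1 + b (A(b, I) = b + 1 = 1 + b)
Z(z) = 7 - z**2 (Z(z) = 7 - z*z = 7 - z**2)
F = 16 (F = (14 - 10)**2 = 4**2 = 16)
Z(A(w(-3), -1))*F = (7 - (1 - 9*(-3))**2)*16 = (7 - (1 + 27)**2)*16 = (7 - 1*28**2)*16 = (7 - 1*784)*16 = (7 - 784)*16 = -777*16 = -12432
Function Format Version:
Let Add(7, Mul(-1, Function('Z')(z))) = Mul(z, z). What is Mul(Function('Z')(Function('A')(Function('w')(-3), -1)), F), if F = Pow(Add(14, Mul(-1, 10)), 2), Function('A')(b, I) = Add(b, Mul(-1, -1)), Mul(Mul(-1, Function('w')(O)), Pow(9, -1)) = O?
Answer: -12432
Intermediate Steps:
Function('w')(O) = Mul(-9, O)
Function('A')(b, I) = Add(1, b) (Function('A')(b, I) = Add(b, 1) = Add(1, b))
Function('Z')(z) = Add(7, Mul(-1, Pow(z, 2))) (Function('Z')(z) = Add(7, Mul(-1, Mul(z, z))) = Add(7, Mul(-1, Pow(z, 2))))
F = 16 (F = Pow(Add(14, -10), 2) = Pow(4, 2) = 16)
Mul(Function('Z')(Function('A')(Function('w')(-3), -1)), F) = Mul(Add(7, Mul(-1, Pow(Add(1, Mul(-9, -3)), 2))), 16) = Mul(Add(7, Mul(-1, Pow(Add(1, 27), 2))), 16) = Mul(Add(7, Mul(-1, Pow(28, 2))), 16) = Mul(Add(7, Mul(-1, 784)), 16) = Mul(Add(7, -784), 16) = Mul(-777, 16) = -12432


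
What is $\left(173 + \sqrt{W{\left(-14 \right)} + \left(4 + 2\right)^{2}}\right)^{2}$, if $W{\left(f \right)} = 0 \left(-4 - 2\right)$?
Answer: $32041$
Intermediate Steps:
$W{\left(f \right)} = 0$ ($W{\left(f \right)} = 0 \left(-6\right) = 0$)
$\left(173 + \sqrt{W{\left(-14 \right)} + \left(4 + 2\right)^{2}}\right)^{2} = \left(173 + \sqrt{0 + \left(4 + 2\right)^{2}}\right)^{2} = \left(173 + \sqrt{0 + 6^{2}}\right)^{2} = \left(173 + \sqrt{0 + 36}\right)^{2} = \left(173 + \sqrt{36}\right)^{2} = \left(173 + 6\right)^{2} = 179^{2} = 32041$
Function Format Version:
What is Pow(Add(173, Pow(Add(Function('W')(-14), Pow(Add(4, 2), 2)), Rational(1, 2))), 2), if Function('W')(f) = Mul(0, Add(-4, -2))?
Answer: 32041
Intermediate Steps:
Function('W')(f) = 0 (Function('W')(f) = Mul(0, -6) = 0)
Pow(Add(173, Pow(Add(Function('W')(-14), Pow(Add(4, 2), 2)), Rational(1, 2))), 2) = Pow(Add(173, Pow(Add(0, Pow(Add(4, 2), 2)), Rational(1, 2))), 2) = Pow(Add(173, Pow(Add(0, Pow(6, 2)), Rational(1, 2))), 2) = Pow(Add(173, Pow(Add(0, 36), Rational(1, 2))), 2) = Pow(Add(173, Pow(36, Rational(1, 2))), 2) = Pow(Add(173, 6), 2) = Pow(179, 2) = 32041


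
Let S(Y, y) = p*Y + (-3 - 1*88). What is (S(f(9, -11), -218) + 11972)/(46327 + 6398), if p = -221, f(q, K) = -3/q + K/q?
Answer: 110023/474525 ≈ 0.23186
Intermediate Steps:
S(Y, y) = -91 - 221*Y (S(Y, y) = -221*Y + (-3 - 1*88) = -221*Y + (-3 - 88) = -221*Y - 91 = -91 - 221*Y)
(S(f(9, -11), -218) + 11972)/(46327 + 6398) = ((-91 - 221*(-3 - 11)/9) + 11972)/(46327 + 6398) = ((-91 - 221*(-14)/9) + 11972)/52725 = ((-91 - 221*(-14/9)) + 11972)*(1/52725) = ((-91 + 3094/9) + 11972)*(1/52725) = (2275/9 + 11972)*(1/52725) = (110023/9)*(1/52725) = 110023/474525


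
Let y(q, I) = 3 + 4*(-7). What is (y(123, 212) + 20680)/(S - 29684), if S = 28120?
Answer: -1215/92 ≈ -13.207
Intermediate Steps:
y(q, I) = -25 (y(q, I) = 3 - 28 = -25)
(y(123, 212) + 20680)/(S - 29684) = (-25 + 20680)/(28120 - 29684) = 20655/(-1564) = 20655*(-1/1564) = -1215/92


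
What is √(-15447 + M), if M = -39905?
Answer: 2*I*√13838 ≈ 235.27*I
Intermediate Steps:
√(-15447 + M) = √(-15447 - 39905) = √(-55352) = 2*I*√13838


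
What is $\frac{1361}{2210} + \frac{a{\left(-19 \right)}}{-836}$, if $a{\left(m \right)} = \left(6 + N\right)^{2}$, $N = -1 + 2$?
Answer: $\frac{514753}{923780} \approx 0.55722$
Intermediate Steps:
$N = 1$
$a{\left(m \right)} = 49$ ($a{\left(m \right)} = \left(6 + 1\right)^{2} = 7^{2} = 49$)
$\frac{1361}{2210} + \frac{a{\left(-19 \right)}}{-836} = \frac{1361}{2210} + \frac{49}{-836} = 1361 \cdot \frac{1}{2210} + 49 \left(- \frac{1}{836}\right) = \frac{1361}{2210} - \frac{49}{836} = \frac{514753}{923780}$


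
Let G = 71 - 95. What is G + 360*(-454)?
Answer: -163464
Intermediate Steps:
G = -24
G + 360*(-454) = -24 + 360*(-454) = -24 - 163440 = -163464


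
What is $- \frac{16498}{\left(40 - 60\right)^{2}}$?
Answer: $- \frac{8249}{200} \approx -41.245$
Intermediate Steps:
$- \frac{16498}{\left(40 - 60\right)^{2}} = - \frac{16498}{\left(-20\right)^{2}} = - \frac{16498}{400} = \left(-16498\right) \frac{1}{400} = - \frac{8249}{200}$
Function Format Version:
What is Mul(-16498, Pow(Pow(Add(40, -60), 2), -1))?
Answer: Rational(-8249, 200) ≈ -41.245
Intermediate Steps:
Mul(-16498, Pow(Pow(Add(40, -60), 2), -1)) = Mul(-16498, Pow(Pow(-20, 2), -1)) = Mul(-16498, Pow(400, -1)) = Mul(-16498, Rational(1, 400)) = Rational(-8249, 200)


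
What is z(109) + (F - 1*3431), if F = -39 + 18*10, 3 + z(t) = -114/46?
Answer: -75796/23 ≈ -3295.5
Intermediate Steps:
z(t) = -126/23 (z(t) = -3 - 114/46 = -3 - 114*1/46 = -3 - 57/23 = -126/23)
F = 141 (F = -39 + 180 = 141)
z(109) + (F - 1*3431) = -126/23 + (141 - 1*3431) = -126/23 + (141 - 3431) = -126/23 - 3290 = -75796/23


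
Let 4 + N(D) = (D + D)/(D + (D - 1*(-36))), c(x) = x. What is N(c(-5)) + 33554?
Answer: 436145/13 ≈ 33550.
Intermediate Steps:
N(D) = -4 + 2*D/(36 + 2*D) (N(D) = -4 + (D + D)/(D + (D - 1*(-36))) = -4 + (2*D)/(D + (D + 36)) = -4 + (2*D)/(D + (36 + D)) = -4 + (2*D)/(36 + 2*D) = -4 + 2*D/(36 + 2*D))
N(c(-5)) + 33554 = 3*(-24 - 1*(-5))/(18 - 5) + 33554 = 3*(-24 + 5)/13 + 33554 = 3*(1/13)*(-19) + 33554 = -57/13 + 33554 = 436145/13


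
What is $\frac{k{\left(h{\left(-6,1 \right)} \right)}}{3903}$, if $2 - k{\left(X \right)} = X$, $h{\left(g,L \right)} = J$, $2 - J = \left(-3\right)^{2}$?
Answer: $\frac{3}{1301} \approx 0.0023059$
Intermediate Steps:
$J = -7$ ($J = 2 - \left(-3\right)^{2} = 2 - 9 = -7$)
$h{\left(g,L \right)} = -7$
$k{\left(X \right)} = 2 - X$
$\frac{k{\left(h{\left(-6,1 \right)} \right)}}{3903} = \frac{2 - -7}{3903} = \left(2 + 7\right) \frac{1}{3903} = 9 \cdot \frac{1}{3903} = \frac{3}{1301}$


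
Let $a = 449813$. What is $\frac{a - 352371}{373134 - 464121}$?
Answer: $- \frac{97442}{90987} \approx -1.0709$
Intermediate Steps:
$\frac{a - 352371}{373134 - 464121} = \frac{449813 - 352371}{373134 - 464121} = \frac{97442}{-90987} = 97442 \left(- \frac{1}{90987}\right) = - \frac{97442}{90987}$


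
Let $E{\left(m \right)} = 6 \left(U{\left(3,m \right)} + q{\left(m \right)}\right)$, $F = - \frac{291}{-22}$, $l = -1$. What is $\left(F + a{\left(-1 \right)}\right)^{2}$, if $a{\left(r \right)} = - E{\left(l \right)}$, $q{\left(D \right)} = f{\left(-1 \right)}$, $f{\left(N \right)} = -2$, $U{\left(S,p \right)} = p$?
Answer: $\frac{471969}{484} \approx 975.14$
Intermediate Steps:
$q{\left(D \right)} = -2$
$F = \frac{291}{22}$ ($F = \left(-291\right) \left(- \frac{1}{22}\right) = \frac{291}{22} \approx 13.227$)
$E{\left(m \right)} = -12 + 6 m$ ($E{\left(m \right)} = 6 \left(m - 2\right) = 6 \left(-2 + m\right) = -12 + 6 m$)
$a{\left(r \right)} = 18$ ($a{\left(r \right)} = - (-12 + 6 \left(-1\right)) = - (-12 - 6) = \left(-1\right) \left(-18\right) = 18$)
$\left(F + a{\left(-1 \right)}\right)^{2} = \left(\frac{291}{22} + 18\right)^{2} = \left(\frac{687}{22}\right)^{2} = \frac{471969}{484}$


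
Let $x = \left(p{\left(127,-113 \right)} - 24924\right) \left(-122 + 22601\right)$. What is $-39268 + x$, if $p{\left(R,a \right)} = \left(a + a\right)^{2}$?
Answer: $587831540$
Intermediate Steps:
$p{\left(R,a \right)} = 4 a^{2}$ ($p{\left(R,a \right)} = \left(2 a\right)^{2} = 4 a^{2}$)
$x = 587870808$ ($x = \left(4 \left(-113\right)^{2} - 24924\right) \left(-122 + 22601\right) = \left(4 \cdot 12769 - 24924\right) 22479 = \left(51076 - 24924\right) 22479 = 26152 \cdot 22479 = 587870808$)
$-39268 + x = -39268 + 587870808 = 587831540$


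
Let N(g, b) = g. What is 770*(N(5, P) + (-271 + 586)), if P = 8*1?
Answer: 246400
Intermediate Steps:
P = 8
770*(N(5, P) + (-271 + 586)) = 770*(5 + (-271 + 586)) = 770*(5 + 315) = 770*320 = 246400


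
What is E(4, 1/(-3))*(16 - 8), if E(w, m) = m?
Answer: -8/3 ≈ -2.6667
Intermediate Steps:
E(4, 1/(-3))*(16 - 8) = (16 - 8)/(-3) = -⅓*8 = -8/3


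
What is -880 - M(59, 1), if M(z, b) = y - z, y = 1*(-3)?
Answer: -818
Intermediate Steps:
y = -3
M(z, b) = -3 - z
-880 - M(59, 1) = -880 - (-3 - 1*59) = -880 - (-3 - 59) = -880 - 1*(-62) = -880 + 62 = -818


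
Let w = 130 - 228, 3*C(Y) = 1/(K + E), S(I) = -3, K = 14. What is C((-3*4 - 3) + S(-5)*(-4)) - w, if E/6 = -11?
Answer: 15287/156 ≈ 97.994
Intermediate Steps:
E = -66 (E = 6*(-11) = -66)
C(Y) = -1/156 (C(Y) = 1/(3*(14 - 66)) = (⅓)/(-52) = (⅓)*(-1/52) = -1/156)
w = -98
C((-3*4 - 3) + S(-5)*(-4)) - w = -1/156 - 1*(-98) = -1/156 + 98 = 15287/156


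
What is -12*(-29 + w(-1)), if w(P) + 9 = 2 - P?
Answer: 420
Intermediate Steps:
w(P) = -7 - P (w(P) = -9 + (2 - P) = -7 - P)
-12*(-29 + w(-1)) = -12*(-29 + (-7 - 1*(-1))) = -12*(-29 + (-7 + 1)) = -12*(-29 - 6) = -12*(-35) = 420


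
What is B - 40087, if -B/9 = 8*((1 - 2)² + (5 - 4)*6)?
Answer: -40591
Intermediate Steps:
B = -504 (B = -72*((1 - 2)² + (5 - 4)*6) = -72*((-1)² + 1*6) = -72*(1 + 6) = -72*7 = -9*56 = -504)
B - 40087 = -504 - 40087 = -40591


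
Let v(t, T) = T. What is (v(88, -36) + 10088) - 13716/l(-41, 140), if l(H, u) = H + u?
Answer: 109048/11 ≈ 9913.5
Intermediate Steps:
(v(88, -36) + 10088) - 13716/l(-41, 140) = (-36 + 10088) - 13716/(-41 + 140) = 10052 - 13716/99 = 10052 - 13716*1/99 = 10052 - 1524/11 = 109048/11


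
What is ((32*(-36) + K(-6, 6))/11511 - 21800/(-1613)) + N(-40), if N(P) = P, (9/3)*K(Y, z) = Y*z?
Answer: -164542484/6189081 ≈ -26.586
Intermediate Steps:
K(Y, z) = Y*z/3 (K(Y, z) = (Y*z)/3 = Y*z/3)
((32*(-36) + K(-6, 6))/11511 - 21800/(-1613)) + N(-40) = ((32*(-36) + (⅓)*(-6)*6)/11511 - 21800/(-1613)) - 40 = ((-1152 - 12)*(1/11511) - 21800*(-1/1613)) - 40 = (-1164*1/11511 + 21800/1613) - 40 = (-388/3837 + 21800/1613) - 40 = 83020756/6189081 - 40 = -164542484/6189081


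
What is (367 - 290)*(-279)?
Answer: -21483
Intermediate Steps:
(367 - 290)*(-279) = 77*(-279) = -21483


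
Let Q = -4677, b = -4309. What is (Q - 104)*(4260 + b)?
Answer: 234269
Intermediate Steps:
(Q - 104)*(4260 + b) = (-4677 - 104)*(4260 - 4309) = -4781*(-49) = 234269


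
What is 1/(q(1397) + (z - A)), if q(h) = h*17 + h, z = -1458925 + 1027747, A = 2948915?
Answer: -1/3354947 ≈ -2.9807e-7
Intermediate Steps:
z = -431178
q(h) = 18*h (q(h) = 17*h + h = 18*h)
1/(q(1397) + (z - A)) = 1/(18*1397 + (-431178 - 1*2948915)) = 1/(25146 + (-431178 - 2948915)) = 1/(25146 - 3380093) = 1/(-3354947) = -1/3354947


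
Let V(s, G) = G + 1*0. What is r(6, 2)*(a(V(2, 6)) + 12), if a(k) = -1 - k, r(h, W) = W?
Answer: 10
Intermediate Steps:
V(s, G) = G (V(s, G) = G + 0 = G)
r(6, 2)*(a(V(2, 6)) + 12) = 2*((-1 - 1*6) + 12) = 2*((-1 - 6) + 12) = 2*(-7 + 12) = 2*5 = 10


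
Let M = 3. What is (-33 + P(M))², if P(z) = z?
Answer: 900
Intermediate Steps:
(-33 + P(M))² = (-33 + 3)² = (-30)² = 900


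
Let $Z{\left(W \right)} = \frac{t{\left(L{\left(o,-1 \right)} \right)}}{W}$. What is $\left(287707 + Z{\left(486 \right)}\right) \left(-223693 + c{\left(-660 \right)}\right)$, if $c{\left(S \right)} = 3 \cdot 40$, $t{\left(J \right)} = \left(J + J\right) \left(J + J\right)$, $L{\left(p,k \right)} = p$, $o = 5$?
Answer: $- \frac{15630625836623}{243} \approx -6.4324 \cdot 10^{10}$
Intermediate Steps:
$t{\left(J \right)} = 4 J^{2}$ ($t{\left(J \right)} = 2 J 2 J = 4 J^{2}$)
$c{\left(S \right)} = 120$
$Z{\left(W \right)} = \frac{100}{W}$ ($Z{\left(W \right)} = \frac{4 \cdot 5^{2}}{W} = \frac{4 \cdot 25}{W} = \frac{100}{W}$)
$\left(287707 + Z{\left(486 \right)}\right) \left(-223693 + c{\left(-660 \right)}\right) = \left(287707 + \frac{100}{486}\right) \left(-223693 + 120\right) = \left(287707 + 100 \cdot \frac{1}{486}\right) \left(-223573\right) = \left(287707 + \frac{50}{243}\right) \left(-223573\right) = \frac{69912851}{243} \left(-223573\right) = - \frac{15630625836623}{243}$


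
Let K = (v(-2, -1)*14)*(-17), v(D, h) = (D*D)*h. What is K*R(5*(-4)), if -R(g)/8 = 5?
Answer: -38080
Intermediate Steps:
R(g) = -40 (R(g) = -8*5 = -40)
v(D, h) = h*D² (v(D, h) = D²*h = h*D²)
K = 952 (K = (-1*(-2)²*14)*(-17) = (-1*4*14)*(-17) = -4*14*(-17) = -56*(-17) = 952)
K*R(5*(-4)) = 952*(-40) = -38080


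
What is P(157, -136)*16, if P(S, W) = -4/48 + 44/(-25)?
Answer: -2212/75 ≈ -29.493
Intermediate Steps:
P(S, W) = -553/300 (P(S, W) = -4*1/48 + 44*(-1/25) = -1/12 - 44/25 = -553/300)
P(157, -136)*16 = -553/300*16 = -2212/75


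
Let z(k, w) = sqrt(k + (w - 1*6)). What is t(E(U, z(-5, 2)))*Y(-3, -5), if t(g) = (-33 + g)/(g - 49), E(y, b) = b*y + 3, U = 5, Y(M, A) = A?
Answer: -8025/2341 + 1200*I/2341 ≈ -3.428 + 0.5126*I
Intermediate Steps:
z(k, w) = sqrt(-6 + k + w) (z(k, w) = sqrt(k + (w - 6)) = sqrt(k + (-6 + w)) = sqrt(-6 + k + w))
E(y, b) = 3 + b*y
t(g) = (-33 + g)/(-49 + g)
t(E(U, z(-5, 2)))*Y(-3, -5) = ((-33 + (3 + sqrt(-6 - 5 + 2)*5))/(-49 + (3 + sqrt(-6 - 5 + 2)*5)))*(-5) = ((-33 + (3 + sqrt(-9)*5))/(-49 + (3 + sqrt(-9)*5)))*(-5) = ((-33 + (3 + (3*I)*5))/(-49 + (3 + (3*I)*5)))*(-5) = ((-33 + (3 + 15*I))/(-49 + (3 + 15*I)))*(-5) = ((-30 + 15*I)/(-46 + 15*I))*(-5) = (((-46 - 15*I)/2341)*(-30 + 15*I))*(-5) = ((-46 - 15*I)*(-30 + 15*I)/2341)*(-5) = -5*(-46 - 15*I)*(-30 + 15*I)/2341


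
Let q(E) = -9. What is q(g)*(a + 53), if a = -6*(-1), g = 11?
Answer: -531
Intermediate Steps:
a = 6
q(g)*(a + 53) = -9*(6 + 53) = -9*59 = -531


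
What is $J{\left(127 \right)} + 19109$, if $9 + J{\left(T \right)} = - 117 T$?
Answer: $4241$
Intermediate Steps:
$J{\left(T \right)} = -9 - 117 T$
$J{\left(127 \right)} + 19109 = \left(-9 - 14859\right) + 19109 = -14868 + 19109 = 4241$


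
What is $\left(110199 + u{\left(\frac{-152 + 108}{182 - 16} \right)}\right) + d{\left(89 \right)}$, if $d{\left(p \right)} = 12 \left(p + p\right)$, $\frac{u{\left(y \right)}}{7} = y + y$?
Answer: $\frac{9323497}{83} \approx 1.1233 \cdot 10^{5}$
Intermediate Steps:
$u{\left(y \right)} = 14 y$ ($u{\left(y \right)} = 7 \left(y + y\right) = 7 \cdot 2 y = 14 y$)
$d{\left(p \right)} = 24 p$ ($d{\left(p \right)} = 12 \cdot 2 p = 24 p$)
$\left(110199 + u{\left(\frac{-152 + 108}{182 - 16} \right)}\right) + d{\left(89 \right)} = \left(110199 + 14 \frac{-152 + 108}{182 - 16}\right) + 24 \cdot 89 = \left(110199 + 14 \left(- \frac{44}{166}\right)\right) + 2136 = \left(110199 + 14 \left(\left(-44\right) \frac{1}{166}\right)\right) + 2136 = \left(110199 + 14 \left(- \frac{22}{83}\right)\right) + 2136 = \left(110199 - \frac{308}{83}\right) + 2136 = \frac{9146209}{83} + 2136 = \frac{9323497}{83}$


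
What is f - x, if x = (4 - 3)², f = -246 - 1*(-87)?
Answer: -160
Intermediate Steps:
f = -159 (f = -246 + 87 = -159)
x = 1 (x = 1² = 1)
f - x = -159 - 1*1 = -159 - 1 = -160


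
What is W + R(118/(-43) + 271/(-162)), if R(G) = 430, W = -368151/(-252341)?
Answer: 108874781/252341 ≈ 431.46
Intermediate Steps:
W = 368151/252341 (W = -368151*(-1/252341) = 368151/252341 ≈ 1.4589)
W + R(118/(-43) + 271/(-162)) = 368151/252341 + 430 = 108874781/252341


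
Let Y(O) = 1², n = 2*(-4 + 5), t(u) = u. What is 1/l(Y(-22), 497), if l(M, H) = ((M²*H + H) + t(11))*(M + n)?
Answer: 1/3015 ≈ 0.00033167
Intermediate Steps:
n = 2 (n = 2*1 = 2)
Y(O) = 1
l(M, H) = (2 + M)*(11 + H + H*M²) (l(M, H) = ((M²*H + H) + 11)*(M + 2) = ((H*M² + H) + 11)*(2 + M) = ((H + H*M²) + 11)*(2 + M) = (11 + H + H*M²)*(2 + M) = (2 + M)*(11 + H + H*M²))
1/l(Y(-22), 497) = 1/(22 + 2*497 + 11*1 + 497*1 + 497*1³ + 2*497*1²) = 1/(22 + 994 + 11 + 497 + 497*1 + 2*497*1) = 1/(22 + 994 + 11 + 497 + 497 + 994) = 1/3015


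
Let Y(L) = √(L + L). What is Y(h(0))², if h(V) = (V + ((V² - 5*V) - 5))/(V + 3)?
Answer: -10/3 ≈ -3.3333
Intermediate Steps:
h(V) = (-5 + V² - 4*V)/(3 + V) (h(V) = (V + (-5 + V² - 5*V))/(3 + V) = (-5 + V² - 4*V)/(3 + V))
Y(L) = √2*√L (Y(L) = √(2*L) = √2*√L)
Y(h(0))² = (√2*√((-5 + 0² - 4*0)/(3 + 0)))² = (√2*√((-5 + 0 + 0)/3))² = (√2*√((⅓)*(-5)))² = (√2*√(-5/3))² = (√2*(I*√15/3))² = (I*√30/3)² = -10/3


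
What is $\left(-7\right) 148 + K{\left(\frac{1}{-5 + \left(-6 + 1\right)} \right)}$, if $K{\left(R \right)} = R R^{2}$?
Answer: $- \frac{1036001}{1000} \approx -1036.0$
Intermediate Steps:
$K{\left(R \right)} = R^{3}$
$\left(-7\right) 148 + K{\left(\frac{1}{-5 + \left(-6 + 1\right)} \right)} = \left(-7\right) 148 + \left(\frac{1}{-5 + \left(-6 + 1\right)}\right)^{3} = -1036 + \left(\frac{1}{-5 - 5}\right)^{3} = -1036 + \left(\frac{1}{-10}\right)^{3} = -1036 + \left(- \frac{1}{10}\right)^{3} = -1036 - \frac{1}{1000} = - \frac{1036001}{1000}$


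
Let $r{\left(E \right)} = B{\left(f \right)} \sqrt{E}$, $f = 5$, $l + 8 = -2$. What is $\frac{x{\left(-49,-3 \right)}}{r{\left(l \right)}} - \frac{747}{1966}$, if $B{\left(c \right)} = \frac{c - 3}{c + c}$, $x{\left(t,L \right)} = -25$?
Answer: $- \frac{747}{1966} + \frac{25 i \sqrt{10}}{2} \approx -0.37996 + 39.528 i$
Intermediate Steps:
$l = -10$ ($l = -8 - 2 = -10$)
$B{\left(c \right)} = \frac{-3 + c}{2 c}$
$r{\left(E \right)} = \frac{\sqrt{E}}{5}$ ($r{\left(E \right)} = \frac{-3 + 5}{2 \cdot 5} \sqrt{E} = \frac{1}{2} \cdot \frac{1}{5} \cdot 2 \sqrt{E} = \frac{\sqrt{E}}{5}$)
$\frac{x{\left(-49,-3 \right)}}{r{\left(l \right)}} - \frac{747}{1966} = - \frac{25}{\frac{1}{5} \sqrt{-10}} - \frac{747}{1966} = - \frac{25}{\frac{1}{5} i \sqrt{10}} - \frac{747}{1966} = - 25 \left(- \frac{i \sqrt{10}}{2}\right) - \frac{747}{1966} = \frac{25 i \sqrt{10}}{2} - \frac{747}{1966} = - \frac{747}{1966} + \frac{25 i \sqrt{10}}{2}$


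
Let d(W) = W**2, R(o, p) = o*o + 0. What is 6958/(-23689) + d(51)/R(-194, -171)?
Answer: -200256199/891559204 ≈ -0.22461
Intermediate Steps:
R(o, p) = o**2 (R(o, p) = o**2 + 0 = o**2)
6958/(-23689) + d(51)/R(-194, -171) = 6958/(-23689) + 51**2/((-194)**2) = 6958*(-1/23689) + 2601/37636 = -6958/23689 + 2601*(1/37636) = -6958/23689 + 2601/37636 = -200256199/891559204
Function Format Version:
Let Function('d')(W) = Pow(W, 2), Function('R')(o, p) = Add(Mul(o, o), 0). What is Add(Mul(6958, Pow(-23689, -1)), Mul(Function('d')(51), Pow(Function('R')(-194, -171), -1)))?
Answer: Rational(-200256199, 891559204) ≈ -0.22461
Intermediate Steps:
Function('R')(o, p) = Pow(o, 2) (Function('R')(o, p) = Add(Pow(o, 2), 0) = Pow(o, 2))
Add(Mul(6958, Pow(-23689, -1)), Mul(Function('d')(51), Pow(Function('R')(-194, -171), -1))) = Add(Mul(6958, Pow(-23689, -1)), Mul(Pow(51, 2), Pow(Pow(-194, 2), -1))) = Add(Mul(6958, Rational(-1, 23689)), Mul(2601, Pow(37636, -1))) = Add(Rational(-6958, 23689), Mul(2601, Rational(1, 37636))) = Add(Rational(-6958, 23689), Rational(2601, 37636)) = Rational(-200256199, 891559204)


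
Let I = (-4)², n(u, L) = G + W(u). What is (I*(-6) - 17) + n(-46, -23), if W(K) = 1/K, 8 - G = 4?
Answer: -5015/46 ≈ -109.02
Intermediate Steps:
G = 4 (G = 8 - 1*4 = 8 - 4 = 4)
W(K) = 1/K
n(u, L) = 4 + 1/u
I = 16
(I*(-6) - 17) + n(-46, -23) = (16*(-6) - 17) + (4 + 1/(-46)) = (-96 - 17) + (4 - 1/46) = -113 + 183/46 = -5015/46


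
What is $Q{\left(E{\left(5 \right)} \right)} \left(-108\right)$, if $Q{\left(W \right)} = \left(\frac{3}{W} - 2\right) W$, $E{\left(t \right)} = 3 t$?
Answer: $2916$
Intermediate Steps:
$Q{\left(W \right)} = W \left(-2 + \frac{3}{W}\right)$ ($Q{\left(W \right)} = \left(-2 + \frac{3}{W}\right) W = W \left(-2 + \frac{3}{W}\right)$)
$Q{\left(E{\left(5 \right)} \right)} \left(-108\right) = \left(3 - 2 \cdot 3 \cdot 5\right) \left(-108\right) = \left(3 - 30\right) \left(-108\right) = \left(-27\right) \left(-108\right) = 2916$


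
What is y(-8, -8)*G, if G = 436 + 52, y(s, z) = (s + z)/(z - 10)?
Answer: 3904/9 ≈ 433.78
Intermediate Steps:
y(s, z) = (s + z)/(-10 + z)
G = 488
y(-8, -8)*G = ((-8 - 8)/(-10 - 8))*488 = (-16/(-18))*488 = -1/18*(-16)*488 = (8/9)*488 = 3904/9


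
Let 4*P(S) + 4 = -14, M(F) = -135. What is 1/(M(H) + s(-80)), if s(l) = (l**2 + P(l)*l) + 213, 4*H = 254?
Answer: 1/6838 ≈ 0.00014624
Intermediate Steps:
H = 127/2 (H = (1/4)*254 = 127/2 ≈ 63.500)
P(S) = -9/2 (P(S) = -1 + (1/4)*(-14) = -1 - 7/2 = -9/2)
s(l) = 213 + l**2 - 9*l/2 (s(l) = (l**2 - 9*l/2) + 213 = 213 + l**2 - 9*l/2)
1/(M(H) + s(-80)) = 1/(-135 + (213 + (-80)**2 - 9/2*(-80))) = 1/(-135 + (213 + 6400 + 360)) = 1/(-135 + 6973) = 1/6838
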